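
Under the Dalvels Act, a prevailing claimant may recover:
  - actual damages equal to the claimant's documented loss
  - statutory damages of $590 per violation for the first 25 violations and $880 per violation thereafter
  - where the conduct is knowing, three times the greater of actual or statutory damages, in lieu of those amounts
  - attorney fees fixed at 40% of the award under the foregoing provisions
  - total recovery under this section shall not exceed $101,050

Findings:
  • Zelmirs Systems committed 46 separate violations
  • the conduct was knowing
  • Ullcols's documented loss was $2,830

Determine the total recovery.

First 25 violations: 25 × $590 = $14,750
Remaining violations: (46 − 25) × $880 = $18,480
Statutory damages: $14,750 + $18,480 = $33,230
Greater of actual damages ($2,830) or statutory damages ($33,230): $33,230
Trebled: 3 × $33,230 = $99,690
Attorney fees: 40% of $99,690 = $39,876
Total before cap: $99,690 + $39,876 = $139,566
Cap at $101,050: $139,566 exceeds the cap → $101,050

$101,050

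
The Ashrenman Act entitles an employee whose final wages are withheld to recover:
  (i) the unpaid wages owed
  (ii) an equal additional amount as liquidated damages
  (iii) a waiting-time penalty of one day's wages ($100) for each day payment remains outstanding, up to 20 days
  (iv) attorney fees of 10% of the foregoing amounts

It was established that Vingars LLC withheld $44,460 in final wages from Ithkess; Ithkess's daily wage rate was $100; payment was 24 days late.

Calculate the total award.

Liquidated damages (equal amount): $44,460
Penalty days: min(24, 20) = 20
Waiting-time penalty: 20 × $100 = $2,000
Subtotal: $44,460 + $44,460 + $2,000 = $90,920
Attorney fees: 10% of $90,920 = $9,092
Total award: $90,920 + $9,092 = $100,012

Total award: $100,012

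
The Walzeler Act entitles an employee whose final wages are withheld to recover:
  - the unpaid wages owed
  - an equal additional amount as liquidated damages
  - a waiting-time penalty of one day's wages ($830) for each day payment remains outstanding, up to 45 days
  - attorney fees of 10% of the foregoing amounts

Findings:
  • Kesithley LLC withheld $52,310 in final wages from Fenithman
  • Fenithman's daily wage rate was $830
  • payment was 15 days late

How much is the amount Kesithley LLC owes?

Liquidated damages (equal amount): $52,310
Penalty days: min(15, 45) = 15
Waiting-time penalty: 15 × $830 = $12,450
Subtotal: $52,310 + $52,310 + $12,450 = $117,070
Attorney fees: 10% of $117,070 = $11,707
Total award: $117,070 + $11,707 = $128,777

$128,777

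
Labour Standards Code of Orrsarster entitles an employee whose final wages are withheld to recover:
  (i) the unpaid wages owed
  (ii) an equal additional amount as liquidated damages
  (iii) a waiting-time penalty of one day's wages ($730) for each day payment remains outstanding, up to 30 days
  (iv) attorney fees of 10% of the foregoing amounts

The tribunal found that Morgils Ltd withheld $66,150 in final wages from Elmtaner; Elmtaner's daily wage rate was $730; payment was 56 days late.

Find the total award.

$169,620

Liquidated damages (equal amount): $66,150
Penalty days: min(56, 30) = 30
Waiting-time penalty: 30 × $730 = $21,900
Subtotal: $66,150 + $66,150 + $21,900 = $154,200
Attorney fees: 10% of $154,200 = $15,420
Total award: $154,200 + $15,420 = $169,620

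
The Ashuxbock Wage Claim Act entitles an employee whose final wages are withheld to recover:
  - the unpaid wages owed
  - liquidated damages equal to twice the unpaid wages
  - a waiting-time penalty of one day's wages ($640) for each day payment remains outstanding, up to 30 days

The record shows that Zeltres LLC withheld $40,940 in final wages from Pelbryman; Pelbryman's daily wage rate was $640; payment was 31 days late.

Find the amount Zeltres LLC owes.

$142,020

Doubled: 2 × $40,940 = $81,880
Penalty days: min(31, 30) = 30
Waiting-time penalty: 30 × $640 = $19,200
Total award: $40,940 + $81,880 + $19,200 = $142,020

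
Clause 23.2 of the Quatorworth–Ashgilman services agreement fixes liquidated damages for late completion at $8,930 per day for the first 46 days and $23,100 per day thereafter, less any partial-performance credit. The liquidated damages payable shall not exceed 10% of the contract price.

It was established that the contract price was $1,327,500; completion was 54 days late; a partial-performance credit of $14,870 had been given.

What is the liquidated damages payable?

First 46 days: 46 × $8,930 = $410,780
Remaining days: (54 − 46) × $23,100 = $184,800
Accrued per-day damages: $410,780 + $184,800 = $595,580
Less partial-performance credit: $595,580 − $14,870 = $580,710
Cap: 10% of $1,327,500 = $132,750
Cap at $132,750: $580,710 exceeds the cap → $132,750

$132,750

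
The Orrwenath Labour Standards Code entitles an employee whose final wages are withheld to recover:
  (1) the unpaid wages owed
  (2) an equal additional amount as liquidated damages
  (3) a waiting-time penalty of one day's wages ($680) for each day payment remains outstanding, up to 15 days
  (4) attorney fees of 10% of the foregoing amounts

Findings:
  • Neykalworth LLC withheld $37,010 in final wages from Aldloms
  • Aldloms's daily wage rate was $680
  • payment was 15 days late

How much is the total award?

Liquidated damages (equal amount): $37,010
Penalty days: min(15, 15) = 15
Waiting-time penalty: 15 × $680 = $10,200
Subtotal: $37,010 + $37,010 + $10,200 = $84,220
Attorney fees: 10% of $84,220 = $8,422
Total award: $84,220 + $8,422 = $92,642

$92,642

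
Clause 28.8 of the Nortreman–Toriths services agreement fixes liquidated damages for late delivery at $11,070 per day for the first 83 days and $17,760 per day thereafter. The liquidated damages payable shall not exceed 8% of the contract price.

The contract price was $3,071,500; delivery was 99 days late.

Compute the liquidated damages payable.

First 83 days: 83 × $11,070 = $918,810
Remaining days: (99 − 83) × $17,760 = $284,160
Accrued per-day damages: $918,810 + $284,160 = $1,202,970
Cap: 8% of $3,071,500 = $245,720
Cap at $245,720: $1,202,970 exceeds the cap → $245,720

Liquidated damages: $245,720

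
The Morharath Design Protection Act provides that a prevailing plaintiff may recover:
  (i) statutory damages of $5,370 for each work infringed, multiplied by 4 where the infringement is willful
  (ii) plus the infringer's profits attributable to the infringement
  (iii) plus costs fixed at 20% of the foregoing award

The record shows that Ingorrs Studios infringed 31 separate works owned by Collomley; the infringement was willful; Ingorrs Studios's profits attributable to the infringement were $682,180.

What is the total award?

Statutory damages: 31 × $5,370 = $166,470
Multiplied by 4: 4 × $166,470 = $665,880
Combined award: $665,880 + $682,180 = $1,348,060
Costs: 20% of $1,348,060 = $269,612
Award plus costs: $1,348,060 + $269,612 = $1,617,672

$1,617,672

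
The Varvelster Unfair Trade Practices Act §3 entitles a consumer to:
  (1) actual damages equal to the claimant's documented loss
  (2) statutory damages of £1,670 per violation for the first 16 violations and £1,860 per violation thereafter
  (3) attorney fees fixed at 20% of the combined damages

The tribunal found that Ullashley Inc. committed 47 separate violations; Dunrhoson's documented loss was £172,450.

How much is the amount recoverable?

First 16 violations: 16 × £1,670 = £26,720
Remaining violations: (47 − 16) × £1,860 = £57,660
Statutory damages: £26,720 + £57,660 = £84,380
Combined damages: £172,450 + £84,380 = £256,830
Attorney fees: 20% of £256,830 = £51,366
Total recovery: £256,830 + £51,366 = £308,196

£308,196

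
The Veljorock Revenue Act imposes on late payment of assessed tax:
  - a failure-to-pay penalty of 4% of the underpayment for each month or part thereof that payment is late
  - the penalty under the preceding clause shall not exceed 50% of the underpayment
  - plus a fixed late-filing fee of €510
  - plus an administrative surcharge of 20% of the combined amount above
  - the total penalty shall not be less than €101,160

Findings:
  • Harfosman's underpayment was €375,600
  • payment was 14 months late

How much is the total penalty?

Accrued rate: 4% × 14 = 56%, capped at 50% → 50%
Failure-to-pay penalty: 50% of €375,600 = €187,800
Penalty before surcharge: €187,800 + €510 = €188,310
Administrative surcharge: 20% of €188,310 = €37,662
Total penalty: €188,310 + €37,662 = €225,972
Minimum €101,160: €225,972 meets the minimum, no increase.

Penalty: €225,972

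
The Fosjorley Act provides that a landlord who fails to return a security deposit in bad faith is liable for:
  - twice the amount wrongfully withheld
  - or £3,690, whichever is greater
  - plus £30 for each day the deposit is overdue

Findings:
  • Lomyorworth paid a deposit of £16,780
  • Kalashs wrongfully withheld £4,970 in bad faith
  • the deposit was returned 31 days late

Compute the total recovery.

£10,870

Doubled: 2 × £4,970 = £9,940
Minimum £3,690: £9,940 meets the minimum, no increase.
Late-return penalty: 31 × £30 = £930
Damages plus late penalty: £9,940 + £930 = £10,870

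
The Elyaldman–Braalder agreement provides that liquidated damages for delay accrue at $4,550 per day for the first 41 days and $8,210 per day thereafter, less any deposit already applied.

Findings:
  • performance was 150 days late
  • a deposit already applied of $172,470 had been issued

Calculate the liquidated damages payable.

First 41 days: 41 × $4,550 = $186,550
Remaining days: (150 − 41) × $8,210 = $894,890
Accrued per-day damages: $186,550 + $894,890 = $1,081,440
Less deposit already applied: $1,081,440 − $172,470 = $908,970

$908,970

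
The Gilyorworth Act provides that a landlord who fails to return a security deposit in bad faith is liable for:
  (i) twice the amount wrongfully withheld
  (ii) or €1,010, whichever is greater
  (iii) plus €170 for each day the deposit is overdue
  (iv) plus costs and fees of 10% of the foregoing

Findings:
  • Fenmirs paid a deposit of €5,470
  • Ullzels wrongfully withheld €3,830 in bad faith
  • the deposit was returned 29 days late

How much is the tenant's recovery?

Doubled: 2 × €3,830 = €7,660
Minimum €1,010: €7,660 meets the minimum, no increase.
Late-return penalty: 29 × €170 = €4,930
Damages plus late penalty: €7,660 + €4,930 = €12,590
Costs and fees: 10% of €12,590 = €1,259
Total recovery: €12,590 + €1,259 = €13,849

€13,849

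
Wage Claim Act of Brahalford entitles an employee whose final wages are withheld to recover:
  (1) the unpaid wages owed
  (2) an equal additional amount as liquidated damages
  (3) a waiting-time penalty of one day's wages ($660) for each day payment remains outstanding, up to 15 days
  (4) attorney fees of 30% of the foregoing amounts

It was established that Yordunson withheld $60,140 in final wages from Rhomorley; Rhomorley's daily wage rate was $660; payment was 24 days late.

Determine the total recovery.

$169,234

Liquidated damages (equal amount): $60,140
Penalty days: min(24, 15) = 15
Waiting-time penalty: 15 × $660 = $9,900
Subtotal: $60,140 + $60,140 + $9,900 = $130,180
Attorney fees: 30% of $130,180 = $39,054
Total award: $130,180 + $39,054 = $169,234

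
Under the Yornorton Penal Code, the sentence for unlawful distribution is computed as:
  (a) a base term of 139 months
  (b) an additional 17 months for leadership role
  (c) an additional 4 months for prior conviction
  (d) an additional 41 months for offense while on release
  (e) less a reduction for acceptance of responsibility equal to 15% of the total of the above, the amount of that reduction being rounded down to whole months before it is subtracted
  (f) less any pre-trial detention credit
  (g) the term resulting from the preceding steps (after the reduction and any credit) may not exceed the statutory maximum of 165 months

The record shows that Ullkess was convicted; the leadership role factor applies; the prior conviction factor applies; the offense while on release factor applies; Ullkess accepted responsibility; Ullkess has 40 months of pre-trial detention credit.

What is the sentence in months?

131 months

Leadership role enhancement: +17 months
Prior conviction enhancement: +4 months
Offense while on release enhancement: +41 months
Adjusted term: 139 months + 17 months + 4 months + 41 months = 201 months
Acceptance of responsibility reduction: 15% of 201 months = 30 months (rounded down)
After reduction: 201 − 30 = 171 months
Less pre-trial detention credit: 171 months − 40 months = 131 months
Cap at 165 months: 131 months is within the cap, no reduction.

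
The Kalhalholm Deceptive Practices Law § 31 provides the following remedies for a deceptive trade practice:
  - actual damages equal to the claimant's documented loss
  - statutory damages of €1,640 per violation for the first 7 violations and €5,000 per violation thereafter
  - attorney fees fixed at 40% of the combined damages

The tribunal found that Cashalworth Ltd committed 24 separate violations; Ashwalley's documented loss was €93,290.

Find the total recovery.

€265,678

First 7 violations: 7 × €1,640 = €11,480
Remaining violations: (24 − 7) × €5,000 = €85,000
Statutory damages: €11,480 + €85,000 = €96,480
Combined damages: €93,290 + €96,480 = €189,770
Attorney fees: 40% of €189,770 = €75,908
Total recovery: €189,770 + €75,908 = €265,678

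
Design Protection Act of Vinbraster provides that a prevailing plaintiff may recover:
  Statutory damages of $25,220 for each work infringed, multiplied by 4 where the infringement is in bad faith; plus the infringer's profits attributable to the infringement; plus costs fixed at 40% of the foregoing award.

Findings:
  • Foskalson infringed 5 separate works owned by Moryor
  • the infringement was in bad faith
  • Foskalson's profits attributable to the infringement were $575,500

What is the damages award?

Award: $1,511,860

Statutory damages: 5 × $25,220 = $126,100
Multiplied by 4: 4 × $126,100 = $504,400
Combined award: $504,400 + $575,500 = $1,079,900
Costs: 40% of $1,079,900 = $431,960
Award plus costs: $1,079,900 + $431,960 = $1,511,860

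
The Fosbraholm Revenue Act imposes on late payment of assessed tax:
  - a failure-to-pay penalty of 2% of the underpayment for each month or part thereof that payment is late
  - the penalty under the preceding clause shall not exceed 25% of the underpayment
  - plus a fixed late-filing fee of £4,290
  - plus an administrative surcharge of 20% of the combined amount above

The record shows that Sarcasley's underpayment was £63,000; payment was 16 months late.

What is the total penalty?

Accrued rate: 2% × 16 = 32%, capped at 25% → 25%
Failure-to-pay penalty: 25% of £63,000 = £15,750
Penalty before surcharge: £15,750 + £4,290 = £20,040
Administrative surcharge: 20% of £20,040 = £4,008
Total penalty: £20,040 + £4,008 = £24,048

Penalty: £24,048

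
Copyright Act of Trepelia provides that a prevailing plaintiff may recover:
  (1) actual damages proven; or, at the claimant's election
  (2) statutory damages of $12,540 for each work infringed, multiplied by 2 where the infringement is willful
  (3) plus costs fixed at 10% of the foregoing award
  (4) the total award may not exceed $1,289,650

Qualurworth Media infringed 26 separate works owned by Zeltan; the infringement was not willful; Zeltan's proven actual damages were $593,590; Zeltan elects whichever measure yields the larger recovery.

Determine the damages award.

Statutory damages: 26 × $12,540 = $326,040
Infringement not willful: no ×2 enhancement.
Greater of actual damages ($593,590) or statutory damages ($326,040): $593,590
Costs: 10% of $593,590 = $59,359
Award plus costs: $593,590 + $59,359 = $652,949
Cap at $1,289,650: $652,949 is within the cap, no reduction.

Award: $652,949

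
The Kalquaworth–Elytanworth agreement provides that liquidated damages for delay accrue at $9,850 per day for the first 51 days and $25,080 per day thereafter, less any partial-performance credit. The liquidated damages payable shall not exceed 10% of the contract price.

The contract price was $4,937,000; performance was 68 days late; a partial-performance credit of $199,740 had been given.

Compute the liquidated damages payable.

First 51 days: 51 × $9,850 = $502,350
Remaining days: (68 − 51) × $25,080 = $426,360
Accrued per-day damages: $502,350 + $426,360 = $928,710
Less partial-performance credit: $928,710 − $199,740 = $728,970
Cap: 10% of $4,937,000 = $493,700
Cap at $493,700: $728,970 exceeds the cap → $493,700

Liquidated damages: $493,700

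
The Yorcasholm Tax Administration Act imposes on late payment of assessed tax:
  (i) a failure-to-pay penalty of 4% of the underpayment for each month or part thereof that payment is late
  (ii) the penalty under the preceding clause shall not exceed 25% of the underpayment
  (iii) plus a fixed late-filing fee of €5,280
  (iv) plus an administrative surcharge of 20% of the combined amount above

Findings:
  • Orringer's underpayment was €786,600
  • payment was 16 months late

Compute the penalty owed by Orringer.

Accrued rate: 4% × 16 = 64%, capped at 25% → 25%
Failure-to-pay penalty: 25% of €786,600 = €196,650
Penalty before surcharge: €196,650 + €5,280 = €201,930
Administrative surcharge: 20% of €201,930 = €40,386
Total penalty: €201,930 + €40,386 = €242,316

€242,316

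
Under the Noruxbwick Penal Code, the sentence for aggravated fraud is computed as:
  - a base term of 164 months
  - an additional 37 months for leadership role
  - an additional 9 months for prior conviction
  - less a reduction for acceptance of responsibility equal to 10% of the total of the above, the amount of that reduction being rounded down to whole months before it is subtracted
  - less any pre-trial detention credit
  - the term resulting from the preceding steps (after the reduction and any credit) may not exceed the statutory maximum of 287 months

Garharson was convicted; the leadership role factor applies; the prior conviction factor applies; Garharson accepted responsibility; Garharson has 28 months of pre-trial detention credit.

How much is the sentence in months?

Leadership role enhancement: +37 months
Prior conviction enhancement: +9 months
Adjusted term: 164 months + 37 months + 9 months = 210 months
Acceptance of responsibility reduction: 10% of 210 months = 21 months (rounded down)
After reduction: 210 − 21 = 189 months
Less pre-trial detention credit: 189 months − 28 months = 161 months
Cap at 287 months: 161 months is within the cap, no reduction.

161 months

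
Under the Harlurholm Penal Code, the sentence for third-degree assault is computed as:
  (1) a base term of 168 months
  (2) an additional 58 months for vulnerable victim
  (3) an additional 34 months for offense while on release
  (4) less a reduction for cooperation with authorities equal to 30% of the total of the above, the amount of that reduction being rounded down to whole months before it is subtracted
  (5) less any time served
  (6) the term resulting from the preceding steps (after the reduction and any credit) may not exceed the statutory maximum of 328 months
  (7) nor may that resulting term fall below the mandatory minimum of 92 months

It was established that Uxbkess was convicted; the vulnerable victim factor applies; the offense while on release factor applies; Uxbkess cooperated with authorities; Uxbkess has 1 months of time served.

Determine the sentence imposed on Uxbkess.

Vulnerable victim enhancement: +58 months
Offense while on release enhancement: +34 months
Adjusted term: 168 months + 58 months + 34 months = 260 months
Cooperation with authorities reduction: 30% of 260 months = 78 months (rounded down)
After reduction: 260 − 78 = 182 months
Less time served: 182 months − 1 months = 181 months
Cap at 328 months: 181 months is within the cap, no reduction.
Minimum 92 months: 181 months meets the minimum, no increase.

181 months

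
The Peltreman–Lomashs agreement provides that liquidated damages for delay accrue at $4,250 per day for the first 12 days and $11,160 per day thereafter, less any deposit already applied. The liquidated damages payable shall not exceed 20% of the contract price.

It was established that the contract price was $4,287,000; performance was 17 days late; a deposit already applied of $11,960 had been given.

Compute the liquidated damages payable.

First 12 days: 12 × $4,250 = $51,000
Remaining days: (17 − 12) × $11,160 = $55,800
Accrued per-day damages: $51,000 + $55,800 = $106,800
Less deposit already applied: $106,800 − $11,960 = $94,840
Cap: 20% of $4,287,000 = $857,400
Cap at $857,400: $94,840 is within the cap, no reduction.

$94,840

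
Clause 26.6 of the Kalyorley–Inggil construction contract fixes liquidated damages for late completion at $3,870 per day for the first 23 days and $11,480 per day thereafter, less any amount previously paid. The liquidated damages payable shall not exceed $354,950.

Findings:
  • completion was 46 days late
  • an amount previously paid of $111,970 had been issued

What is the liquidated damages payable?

First 23 days: 23 × $3,870 = $89,010
Remaining days: (46 − 23) × $11,480 = $264,040
Accrued per-day damages: $89,010 + $264,040 = $353,050
Less amount previously paid: $353,050 − $111,970 = $241,080
Cap at $354,950: $241,080 is within the cap, no reduction.

$241,080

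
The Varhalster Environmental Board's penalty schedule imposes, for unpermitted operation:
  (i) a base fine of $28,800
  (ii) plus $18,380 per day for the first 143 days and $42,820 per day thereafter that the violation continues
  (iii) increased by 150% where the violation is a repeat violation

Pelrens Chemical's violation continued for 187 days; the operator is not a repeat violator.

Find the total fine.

First 143 days: 143 × $18,380 = $2,628,340
Remaining days: (187 − 143) × $42,820 = $1,884,080
Per-day component: $2,628,340 + $1,884,080 = $4,512,420
Base plus per-day: $28,800 + $4,512,420 = $4,541,220
The operator is not a repeat violator: no 150% increase.

$4,541,220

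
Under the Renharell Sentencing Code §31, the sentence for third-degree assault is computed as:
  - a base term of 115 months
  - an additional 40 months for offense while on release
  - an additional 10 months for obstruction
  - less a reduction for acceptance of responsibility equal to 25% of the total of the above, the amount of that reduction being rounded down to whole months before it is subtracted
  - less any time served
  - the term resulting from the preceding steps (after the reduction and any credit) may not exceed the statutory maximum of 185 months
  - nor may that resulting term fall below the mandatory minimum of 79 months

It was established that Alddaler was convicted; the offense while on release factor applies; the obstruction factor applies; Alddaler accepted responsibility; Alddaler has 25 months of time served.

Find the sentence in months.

Offense while on release enhancement: +40 months
Obstruction enhancement: +10 months
Adjusted term: 115 months + 40 months + 10 months = 165 months
Acceptance of responsibility reduction: 25% of 165 months = 41 months (rounded down)
After reduction: 165 − 41 = 124 months
Less time served: 124 months − 25 months = 99 months
Cap at 185 months: 99 months is within the cap, no reduction.
Minimum 79 months: 99 months meets the minimum, no increase.

Sentence: 99 months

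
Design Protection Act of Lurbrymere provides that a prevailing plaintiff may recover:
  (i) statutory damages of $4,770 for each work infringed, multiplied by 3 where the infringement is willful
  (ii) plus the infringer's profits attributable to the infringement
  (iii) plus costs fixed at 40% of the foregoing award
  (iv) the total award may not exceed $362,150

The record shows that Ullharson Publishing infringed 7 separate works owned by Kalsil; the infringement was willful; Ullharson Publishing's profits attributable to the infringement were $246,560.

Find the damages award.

Statutory damages: 7 × $4,770 = $33,390
Trebled: 3 × $33,390 = $100,170
Combined award: $100,170 + $246,560 = $346,730
Costs: 40% of $346,730 = $138,692
Award plus costs: $346,730 + $138,692 = $485,422
Cap at $362,150: $485,422 exceeds the cap → $362,150

$362,150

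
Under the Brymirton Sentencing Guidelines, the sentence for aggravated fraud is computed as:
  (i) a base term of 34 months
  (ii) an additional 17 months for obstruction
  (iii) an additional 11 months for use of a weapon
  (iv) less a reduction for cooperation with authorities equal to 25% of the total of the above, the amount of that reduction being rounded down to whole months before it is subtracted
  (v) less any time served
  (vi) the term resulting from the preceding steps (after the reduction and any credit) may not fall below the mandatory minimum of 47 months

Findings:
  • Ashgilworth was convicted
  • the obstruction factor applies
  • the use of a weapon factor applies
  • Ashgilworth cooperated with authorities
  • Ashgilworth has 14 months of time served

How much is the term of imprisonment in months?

Sentence: 47 months

Obstruction enhancement: +17 months
Use of a weapon enhancement: +11 months
Adjusted term: 34 months + 17 months + 11 months = 62 months
Cooperation with authorities reduction: 25% of 62 months = 15 months (rounded down)
After reduction: 62 − 15 = 47 months
Less time served: 47 months − 14 months = 33 months
Minimum 47 months: 33 months is below the minimum → 47 months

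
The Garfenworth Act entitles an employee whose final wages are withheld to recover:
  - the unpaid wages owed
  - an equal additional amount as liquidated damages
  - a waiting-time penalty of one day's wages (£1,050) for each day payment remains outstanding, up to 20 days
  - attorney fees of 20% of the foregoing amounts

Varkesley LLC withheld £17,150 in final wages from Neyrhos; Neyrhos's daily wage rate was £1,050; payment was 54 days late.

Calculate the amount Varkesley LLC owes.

Liquidated damages (equal amount): £17,150
Penalty days: min(54, 20) = 20
Waiting-time penalty: 20 × £1,050 = £21,000
Subtotal: £17,150 + £17,150 + £21,000 = £55,300
Attorney fees: 20% of £55,300 = £11,060
Total award: £55,300 + £11,060 = £66,360

£66,360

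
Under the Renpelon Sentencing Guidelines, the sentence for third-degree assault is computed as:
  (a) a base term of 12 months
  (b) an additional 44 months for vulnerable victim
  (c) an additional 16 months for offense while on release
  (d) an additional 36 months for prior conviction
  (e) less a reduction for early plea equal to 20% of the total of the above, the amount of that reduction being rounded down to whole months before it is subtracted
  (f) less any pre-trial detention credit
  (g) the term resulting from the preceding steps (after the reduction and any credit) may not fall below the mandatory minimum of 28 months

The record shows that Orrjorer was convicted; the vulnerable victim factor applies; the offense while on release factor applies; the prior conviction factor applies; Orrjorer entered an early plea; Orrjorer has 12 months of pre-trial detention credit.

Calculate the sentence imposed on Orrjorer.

Vulnerable victim enhancement: +44 months
Offense while on release enhancement: +16 months
Prior conviction enhancement: +36 months
Adjusted term: 12 months + 44 months + 16 months + 36 months = 108 months
Early plea reduction: 20% of 108 months = 21 months (rounded down)
After reduction: 108 − 21 = 87 months
Less pre-trial detention credit: 87 months − 12 months = 75 months
Minimum 28 months: 75 months meets the minimum, no increase.

Sentence: 75 months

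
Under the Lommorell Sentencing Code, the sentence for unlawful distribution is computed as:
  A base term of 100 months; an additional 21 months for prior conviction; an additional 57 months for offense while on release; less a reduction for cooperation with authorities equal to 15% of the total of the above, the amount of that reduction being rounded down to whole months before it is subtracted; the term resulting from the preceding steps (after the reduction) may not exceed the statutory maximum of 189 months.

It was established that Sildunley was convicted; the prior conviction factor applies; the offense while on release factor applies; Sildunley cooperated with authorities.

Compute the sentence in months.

152 months

Prior conviction enhancement: +21 months
Offense while on release enhancement: +57 months
Adjusted term: 100 months + 21 months + 57 months = 178 months
Cooperation with authorities reduction: 15% of 178 months = 26 months (rounded down)
After reduction: 178 − 26 = 152 months
Cap at 189 months: 152 months is within the cap, no reduction.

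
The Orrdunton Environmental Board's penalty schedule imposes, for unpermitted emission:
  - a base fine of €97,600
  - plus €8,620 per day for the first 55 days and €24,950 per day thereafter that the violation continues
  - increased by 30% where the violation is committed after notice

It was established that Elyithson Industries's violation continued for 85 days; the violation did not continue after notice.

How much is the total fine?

First 55 days: 55 × €8,620 = €474,100
Remaining days: (85 − 55) × €24,950 = €748,500
Per-day component: €474,100 + €748,500 = €1,222,600
Base plus per-day: €97,600 + €1,222,600 = €1,320,200
The violation did not continue after notice: no 30% increase.

€1,320,200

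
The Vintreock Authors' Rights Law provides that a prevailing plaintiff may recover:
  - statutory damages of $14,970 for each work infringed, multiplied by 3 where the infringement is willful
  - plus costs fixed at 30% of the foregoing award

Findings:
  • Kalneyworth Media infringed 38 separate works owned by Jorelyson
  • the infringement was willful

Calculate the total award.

$2,218,554

Statutory damages: 38 × $14,970 = $568,860
Trebled: 3 × $568,860 = $1,706,580
Costs: 30% of $1,706,580 = $511,974
Award plus costs: $1,706,580 + $511,974 = $2,218,554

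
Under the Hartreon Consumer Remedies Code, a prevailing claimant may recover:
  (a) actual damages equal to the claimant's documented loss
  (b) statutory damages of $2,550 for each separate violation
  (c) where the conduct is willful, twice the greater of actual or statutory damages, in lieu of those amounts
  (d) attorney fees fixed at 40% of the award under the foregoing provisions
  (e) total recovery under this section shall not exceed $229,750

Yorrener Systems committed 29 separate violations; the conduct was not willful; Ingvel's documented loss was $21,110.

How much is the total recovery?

Statutory damages: 29 × $2,550 = $73,950
Conduct not willful: the in-lieu enhancement does not apply.
Actual plus statutory damages: $21,110 + $73,950 = $95,060
Attorney fees: 40% of $95,060 = $38,024
Total before cap: $95,060 + $38,024 = $133,084
Cap at $229,750: $133,084 is within the cap, no reduction.

$133,084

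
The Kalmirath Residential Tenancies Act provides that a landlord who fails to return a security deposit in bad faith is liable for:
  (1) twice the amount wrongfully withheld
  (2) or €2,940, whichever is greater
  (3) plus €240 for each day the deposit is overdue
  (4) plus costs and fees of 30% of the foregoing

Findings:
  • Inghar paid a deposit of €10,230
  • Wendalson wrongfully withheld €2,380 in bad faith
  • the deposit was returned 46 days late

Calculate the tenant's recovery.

Doubled: 2 × €2,380 = €4,760
Minimum €2,940: €4,760 meets the minimum, no increase.
Late-return penalty: 46 × €240 = €11,040
Damages plus late penalty: €4,760 + €11,040 = €15,800
Costs and fees: 30% of €15,800 = €4,740
Total recovery: €15,800 + €4,740 = €20,540

€20,540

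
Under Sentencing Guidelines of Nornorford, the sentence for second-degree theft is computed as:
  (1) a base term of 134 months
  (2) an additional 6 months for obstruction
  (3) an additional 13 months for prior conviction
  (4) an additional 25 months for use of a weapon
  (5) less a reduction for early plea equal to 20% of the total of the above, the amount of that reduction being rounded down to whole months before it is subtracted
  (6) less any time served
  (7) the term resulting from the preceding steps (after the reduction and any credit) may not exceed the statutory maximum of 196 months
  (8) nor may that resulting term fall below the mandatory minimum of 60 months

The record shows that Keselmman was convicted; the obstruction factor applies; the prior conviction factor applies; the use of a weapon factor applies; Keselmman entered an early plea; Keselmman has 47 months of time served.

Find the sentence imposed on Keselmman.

Sentence: 96 months

Obstruction enhancement: +6 months
Prior conviction enhancement: +13 months
Use of a weapon enhancement: +25 months
Adjusted term: 134 months + 6 months + 13 months + 25 months = 178 months
Early plea reduction: 20% of 178 months = 35 months (rounded down)
After reduction: 178 − 35 = 143 months
Less time served: 143 months − 47 months = 96 months
Cap at 196 months: 96 months is within the cap, no reduction.
Minimum 60 months: 96 months meets the minimum, no increase.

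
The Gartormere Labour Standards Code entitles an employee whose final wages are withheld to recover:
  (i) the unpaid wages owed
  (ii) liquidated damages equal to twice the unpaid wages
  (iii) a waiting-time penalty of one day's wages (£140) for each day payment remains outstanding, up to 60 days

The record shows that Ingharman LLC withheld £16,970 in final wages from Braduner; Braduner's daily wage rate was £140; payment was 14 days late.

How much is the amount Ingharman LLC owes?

Doubled: 2 × £16,970 = £33,940
Penalty days: min(14, 60) = 14
Waiting-time penalty: 14 × £140 = £1,960
Total award: £16,970 + £33,940 + £1,960 = £52,870

£52,870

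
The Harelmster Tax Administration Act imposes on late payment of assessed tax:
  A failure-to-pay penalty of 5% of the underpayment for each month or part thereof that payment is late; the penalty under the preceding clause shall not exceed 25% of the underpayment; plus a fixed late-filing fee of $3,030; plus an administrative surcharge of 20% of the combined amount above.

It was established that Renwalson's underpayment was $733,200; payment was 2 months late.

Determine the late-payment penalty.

Accrued rate: 5% × 2 = 10%, capped at 25% → 10%
Failure-to-pay penalty: 10% of $733,200 = $73,320
Penalty before surcharge: $73,320 + $3,030 = $76,350
Administrative surcharge: 20% of $76,350 = $15,270
Total penalty: $76,350 + $15,270 = $91,620

Penalty: $91,620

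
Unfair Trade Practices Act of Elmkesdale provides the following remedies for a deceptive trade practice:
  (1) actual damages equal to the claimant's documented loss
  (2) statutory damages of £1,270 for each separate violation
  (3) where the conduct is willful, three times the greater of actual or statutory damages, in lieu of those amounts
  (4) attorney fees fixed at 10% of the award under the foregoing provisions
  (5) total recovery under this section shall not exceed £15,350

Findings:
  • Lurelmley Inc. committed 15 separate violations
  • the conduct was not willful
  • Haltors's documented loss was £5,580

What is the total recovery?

Statutory damages: 15 × £1,270 = £19,050
Conduct not willful: the in-lieu enhancement does not apply.
Actual plus statutory damages: £5,580 + £19,050 = £24,630
Attorney fees: 10% of £24,630 = £2,463
Total before cap: £24,630 + £2,463 = £27,093
Cap at £15,350: £27,093 exceeds the cap → £15,350

£15,350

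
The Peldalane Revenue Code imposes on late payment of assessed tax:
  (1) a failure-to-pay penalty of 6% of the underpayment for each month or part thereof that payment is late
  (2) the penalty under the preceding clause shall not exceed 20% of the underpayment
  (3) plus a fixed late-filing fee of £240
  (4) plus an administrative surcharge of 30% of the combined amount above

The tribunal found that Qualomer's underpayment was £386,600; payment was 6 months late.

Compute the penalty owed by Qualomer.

£100,828

Accrued rate: 6% × 6 = 36%, capped at 20% → 20%
Failure-to-pay penalty: 20% of £386,600 = £77,320
Penalty before surcharge: £77,320 + £240 = £77,560
Administrative surcharge: 30% of £77,560 = £23,268
Total penalty: £77,560 + £23,268 = £100,828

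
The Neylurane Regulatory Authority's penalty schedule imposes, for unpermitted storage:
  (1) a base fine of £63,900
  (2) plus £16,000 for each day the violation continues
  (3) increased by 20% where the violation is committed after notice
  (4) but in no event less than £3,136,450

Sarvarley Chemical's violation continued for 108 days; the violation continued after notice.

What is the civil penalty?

£3,136,450

Per-day component: 108 × £16,000 = £1,728,000
Base plus per-day: £63,900 + £1,728,000 = £1,791,900
Enhancement: 20% of £1,791,900 = £358,380
Enhanced fine: £1,791,900 + £358,380 = £2,150,280
Minimum £3,136,450: £2,150,280 is below the minimum → £3,136,450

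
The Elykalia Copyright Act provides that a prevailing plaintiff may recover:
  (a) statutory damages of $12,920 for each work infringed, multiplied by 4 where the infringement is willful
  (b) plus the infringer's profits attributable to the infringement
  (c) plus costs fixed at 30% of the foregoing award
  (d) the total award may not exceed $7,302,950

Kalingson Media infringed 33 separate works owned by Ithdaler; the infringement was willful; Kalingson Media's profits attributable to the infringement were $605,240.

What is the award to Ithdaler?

$3,003,884

Statutory damages: 33 × $12,920 = $426,360
Multiplied by 4: 4 × $426,360 = $1,705,440
Combined award: $1,705,440 + $605,240 = $2,310,680
Costs: 30% of $2,310,680 = $693,204
Award plus costs: $2,310,680 + $693,204 = $3,003,884
Cap at $7,302,950: $3,003,884 is within the cap, no reduction.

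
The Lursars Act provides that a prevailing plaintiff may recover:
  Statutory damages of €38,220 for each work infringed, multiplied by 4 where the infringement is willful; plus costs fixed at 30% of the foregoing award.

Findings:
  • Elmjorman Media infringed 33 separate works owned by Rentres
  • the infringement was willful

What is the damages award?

€6,558,552

Statutory damages: 33 × €38,220 = €1,261,260
Multiplied by 4: 4 × €1,261,260 = €5,045,040
Costs: 30% of €5,045,040 = €1,513,512
Award plus costs: €5,045,040 + €1,513,512 = €6,558,552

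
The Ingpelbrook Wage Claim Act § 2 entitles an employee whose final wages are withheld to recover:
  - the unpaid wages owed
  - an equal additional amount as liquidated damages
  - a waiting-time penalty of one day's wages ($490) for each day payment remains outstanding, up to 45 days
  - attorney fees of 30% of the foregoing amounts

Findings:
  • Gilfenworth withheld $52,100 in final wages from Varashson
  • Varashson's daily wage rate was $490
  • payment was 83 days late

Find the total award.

$164,125

Liquidated damages (equal amount): $52,100
Penalty days: min(83, 45) = 45
Waiting-time penalty: 45 × $490 = $22,050
Subtotal: $52,100 + $52,100 + $22,050 = $126,250
Attorney fees: 30% of $126,250 = $37,875
Total award: $126,250 + $37,875 = $164,125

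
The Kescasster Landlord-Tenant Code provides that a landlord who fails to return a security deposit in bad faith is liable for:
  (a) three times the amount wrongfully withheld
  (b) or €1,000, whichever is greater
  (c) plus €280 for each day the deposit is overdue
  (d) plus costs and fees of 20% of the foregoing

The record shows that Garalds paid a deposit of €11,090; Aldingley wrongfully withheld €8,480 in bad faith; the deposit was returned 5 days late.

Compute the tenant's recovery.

Recovery: €32,208

Trebled: 3 × €8,480 = €25,440
Minimum €1,000: €25,440 meets the minimum, no increase.
Late-return penalty: 5 × €280 = €1,400
Damages plus late penalty: €25,440 + €1,400 = €26,840
Costs and fees: 20% of €26,840 = €5,368
Total recovery: €26,840 + €5,368 = €32,208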